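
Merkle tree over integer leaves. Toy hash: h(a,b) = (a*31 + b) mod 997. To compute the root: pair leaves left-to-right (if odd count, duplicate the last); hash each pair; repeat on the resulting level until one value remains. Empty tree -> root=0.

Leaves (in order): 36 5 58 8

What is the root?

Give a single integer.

L0: [36, 5, 58, 8]
L1: h(36,5)=(36*31+5)%997=124 h(58,8)=(58*31+8)%997=809 -> [124, 809]
L2: h(124,809)=(124*31+809)%997=665 -> [665]

Answer: 665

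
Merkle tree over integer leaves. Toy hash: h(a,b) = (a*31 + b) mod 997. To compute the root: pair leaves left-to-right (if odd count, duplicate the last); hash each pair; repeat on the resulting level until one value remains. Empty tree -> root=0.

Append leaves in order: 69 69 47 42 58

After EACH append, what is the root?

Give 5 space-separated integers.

Answer: 69 214 162 157 451

Derivation:
After append 69 (leaves=[69]):
  L0: [69]
  root=69
After append 69 (leaves=[69, 69]):
  L0: [69, 69]
  L1: h(69,69)=(69*31+69)%997=214 -> [214]
  root=214
After append 47 (leaves=[69, 69, 47]):
  L0: [69, 69, 47]
  L1: h(69,69)=(69*31+69)%997=214 h(47,47)=(47*31+47)%997=507 -> [214, 507]
  L2: h(214,507)=(214*31+507)%997=162 -> [162]
  root=162
After append 42 (leaves=[69, 69, 47, 42]):
  L0: [69, 69, 47, 42]
  L1: h(69,69)=(69*31+69)%997=214 h(47,42)=(47*31+42)%997=502 -> [214, 502]
  L2: h(214,502)=(214*31+502)%997=157 -> [157]
  root=157
After append 58 (leaves=[69, 69, 47, 42, 58]):
  L0: [69, 69, 47, 42, 58]
  L1: h(69,69)=(69*31+69)%997=214 h(47,42)=(47*31+42)%997=502 h(58,58)=(58*31+58)%997=859 -> [214, 502, 859]
  L2: h(214,502)=(214*31+502)%997=157 h(859,859)=(859*31+859)%997=569 -> [157, 569]
  L3: h(157,569)=(157*31+569)%997=451 -> [451]
  root=451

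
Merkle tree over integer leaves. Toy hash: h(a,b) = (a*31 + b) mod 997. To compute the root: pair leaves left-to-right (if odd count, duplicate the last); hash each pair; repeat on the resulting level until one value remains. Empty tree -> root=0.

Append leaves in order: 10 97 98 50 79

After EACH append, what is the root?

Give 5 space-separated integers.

After append 10 (leaves=[10]):
  L0: [10]
  root=10
After append 97 (leaves=[10, 97]):
  L0: [10, 97]
  L1: h(10,97)=(10*31+97)%997=407 -> [407]
  root=407
After append 98 (leaves=[10, 97, 98]):
  L0: [10, 97, 98]
  L1: h(10,97)=(10*31+97)%997=407 h(98,98)=(98*31+98)%997=145 -> [407, 145]
  L2: h(407,145)=(407*31+145)%997=798 -> [798]
  root=798
After append 50 (leaves=[10, 97, 98, 50]):
  L0: [10, 97, 98, 50]
  L1: h(10,97)=(10*31+97)%997=407 h(98,50)=(98*31+50)%997=97 -> [407, 97]
  L2: h(407,97)=(407*31+97)%997=750 -> [750]
  root=750
After append 79 (leaves=[10, 97, 98, 50, 79]):
  L0: [10, 97, 98, 50, 79]
  L1: h(10,97)=(10*31+97)%997=407 h(98,50)=(98*31+50)%997=97 h(79,79)=(79*31+79)%997=534 -> [407, 97, 534]
  L2: h(407,97)=(407*31+97)%997=750 h(534,534)=(534*31+534)%997=139 -> [750, 139]
  L3: h(750,139)=(750*31+139)%997=458 -> [458]
  root=458

Answer: 10 407 798 750 458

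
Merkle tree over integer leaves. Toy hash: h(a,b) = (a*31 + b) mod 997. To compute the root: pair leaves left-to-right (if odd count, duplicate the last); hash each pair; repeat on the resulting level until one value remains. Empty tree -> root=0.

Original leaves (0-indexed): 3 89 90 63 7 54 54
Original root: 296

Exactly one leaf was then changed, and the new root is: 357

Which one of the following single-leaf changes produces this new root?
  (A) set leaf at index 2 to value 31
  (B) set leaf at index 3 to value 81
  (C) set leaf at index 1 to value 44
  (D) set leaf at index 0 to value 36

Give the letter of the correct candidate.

Original leaves: [3, 89, 90, 63, 7, 54, 54]
Target new root: 357
Try each candidate change and compute the resulting root:
Candidate A: set leaf[2] = 31 -> leaves = [3, 89, 31, 63, 7, 54, 54]
  L0: [3, 89, 31, 63, 7, 54, 54]
  L1: h(3,89)=(3*31+89)%997=182 h(31,63)=(31*31+63)%997=27 h(7,54)=(7*31+54)%997=271 h(54,54)=(54*31+54)%997=731 -> [182, 27, 271, 731]
  L2: h(182,27)=(182*31+27)%997=684 h(271,731)=(271*31+731)%997=159 -> [684, 159]
  L3: h(684,159)=(684*31+159)%997=426 -> [426]
  root = 426 != target 357
Candidate B: set leaf[3] = 81 -> leaves = [3, 89, 90, 81, 7, 54, 54]
  L0: [3, 89, 90, 81, 7, 54, 54]
  L1: h(3,89)=(3*31+89)%997=182 h(90,81)=(90*31+81)%997=877 h(7,54)=(7*31+54)%997=271 h(54,54)=(54*31+54)%997=731 -> [182, 877, 271, 731]
  L2: h(182,877)=(182*31+877)%997=537 h(271,731)=(271*31+731)%997=159 -> [537, 159]
  L3: h(537,159)=(537*31+159)%997=854 -> [854]
  root = 854 != target 357
Candidate C: set leaf[1] = 44 -> leaves = [3, 44, 90, 63, 7, 54, 54]
  L0: [3, 44, 90, 63, 7, 54, 54]
  L1: h(3,44)=(3*31+44)%997=137 h(90,63)=(90*31+63)%997=859 h(7,54)=(7*31+54)%997=271 h(54,54)=(54*31+54)%997=731 -> [137, 859, 271, 731]
  L2: h(137,859)=(137*31+859)%997=121 h(271,731)=(271*31+731)%997=159 -> [121, 159]
  L3: h(121,159)=(121*31+159)%997=919 -> [919]
  root = 919 != target 357
Candidate D: set leaf[0] = 36 -> leaves = [36, 89, 90, 63, 7, 54, 54]
  L0: [36, 89, 90, 63, 7, 54, 54]
  L1: h(36,89)=(36*31+89)%997=208 h(90,63)=(90*31+63)%997=859 h(7,54)=(7*31+54)%997=271 h(54,54)=(54*31+54)%997=731 -> [208, 859, 271, 731]
  L2: h(208,859)=(208*31+859)%997=328 h(271,731)=(271*31+731)%997=159 -> [328, 159]
  L3: h(328,159)=(328*31+159)%997=357 -> [357]
  root = 357 == target 357  ** MATCH **
Candidate D produces the target root.

Answer: D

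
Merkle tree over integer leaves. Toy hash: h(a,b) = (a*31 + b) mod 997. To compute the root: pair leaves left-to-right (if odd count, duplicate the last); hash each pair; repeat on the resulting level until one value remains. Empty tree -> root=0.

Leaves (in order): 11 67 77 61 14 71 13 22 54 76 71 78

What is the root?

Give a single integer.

L0: [11, 67, 77, 61, 14, 71, 13, 22, 54, 76, 71, 78]
L1: h(11,67)=(11*31+67)%997=408 h(77,61)=(77*31+61)%997=454 h(14,71)=(14*31+71)%997=505 h(13,22)=(13*31+22)%997=425 h(54,76)=(54*31+76)%997=753 h(71,78)=(71*31+78)%997=285 -> [408, 454, 505, 425, 753, 285]
L2: h(408,454)=(408*31+454)%997=141 h(505,425)=(505*31+425)%997=128 h(753,285)=(753*31+285)%997=697 -> [141, 128, 697]
L3: h(141,128)=(141*31+128)%997=511 h(697,697)=(697*31+697)%997=370 -> [511, 370]
L4: h(511,370)=(511*31+370)%997=259 -> [259]

Answer: 259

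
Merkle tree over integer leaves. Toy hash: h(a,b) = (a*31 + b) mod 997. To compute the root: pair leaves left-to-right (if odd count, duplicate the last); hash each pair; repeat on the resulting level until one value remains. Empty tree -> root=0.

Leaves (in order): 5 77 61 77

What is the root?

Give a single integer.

L0: [5, 77, 61, 77]
L1: h(5,77)=(5*31+77)%997=232 h(61,77)=(61*31+77)%997=971 -> [232, 971]
L2: h(232,971)=(232*31+971)%997=187 -> [187]

Answer: 187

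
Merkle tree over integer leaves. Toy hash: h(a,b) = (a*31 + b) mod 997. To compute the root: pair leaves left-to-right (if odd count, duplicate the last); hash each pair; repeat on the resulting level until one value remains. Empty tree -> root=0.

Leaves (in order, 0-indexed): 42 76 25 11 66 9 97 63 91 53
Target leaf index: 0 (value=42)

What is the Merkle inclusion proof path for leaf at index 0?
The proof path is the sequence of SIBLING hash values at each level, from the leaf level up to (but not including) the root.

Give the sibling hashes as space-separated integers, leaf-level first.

Answer: 76 786 973 829

Derivation:
L0 (leaves): [42, 76, 25, 11, 66, 9, 97, 63, 91, 53], target index=0
L1: h(42,76)=(42*31+76)%997=381 [pair 0] h(25,11)=(25*31+11)%997=786 [pair 1] h(66,9)=(66*31+9)%997=61 [pair 2] h(97,63)=(97*31+63)%997=79 [pair 3] h(91,53)=(91*31+53)%997=880 [pair 4] -> [381, 786, 61, 79, 880]
  Sibling for proof at L0: 76
L2: h(381,786)=(381*31+786)%997=633 [pair 0] h(61,79)=(61*31+79)%997=973 [pair 1] h(880,880)=(880*31+880)%997=244 [pair 2] -> [633, 973, 244]
  Sibling for proof at L1: 786
L3: h(633,973)=(633*31+973)%997=656 [pair 0] h(244,244)=(244*31+244)%997=829 [pair 1] -> [656, 829]
  Sibling for proof at L2: 973
L4: h(656,829)=(656*31+829)%997=228 [pair 0] -> [228]
  Sibling for proof at L3: 829
Root: 228
Proof path (sibling hashes from leaf to root): [76, 786, 973, 829]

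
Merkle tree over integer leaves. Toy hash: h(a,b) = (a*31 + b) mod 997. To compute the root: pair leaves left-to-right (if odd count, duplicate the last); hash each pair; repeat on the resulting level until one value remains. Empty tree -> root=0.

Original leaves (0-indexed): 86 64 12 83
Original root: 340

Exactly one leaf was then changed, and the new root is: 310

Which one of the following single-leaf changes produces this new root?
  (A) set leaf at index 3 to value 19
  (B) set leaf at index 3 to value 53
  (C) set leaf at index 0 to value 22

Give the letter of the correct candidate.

Answer: B

Derivation:
Original leaves: [86, 64, 12, 83]
Target new root: 310
Try each candidate change and compute the resulting root:
Candidate A: set leaf[3] = 19 -> leaves = [86, 64, 12, 19]
  L0: [86, 64, 12, 19]
  L1: h(86,64)=(86*31+64)%997=736 h(12,19)=(12*31+19)%997=391 -> [736, 391]
  L2: h(736,391)=(736*31+391)%997=276 -> [276]
  root = 276 != target 310
Candidate B: set leaf[3] = 53 -> leaves = [86, 64, 12, 53]
  L0: [86, 64, 12, 53]
  L1: h(86,64)=(86*31+64)%997=736 h(12,53)=(12*31+53)%997=425 -> [736, 425]
  L2: h(736,425)=(736*31+425)%997=310 -> [310]
  root = 310 == target 310  ** MATCH **
Candidate C: set leaf[0] = 22 -> leaves = [22, 64, 12, 83]
  L0: [22, 64, 12, 83]
  L1: h(22,64)=(22*31+64)%997=746 h(12,83)=(12*31+83)%997=455 -> [746, 455]
  L2: h(746,455)=(746*31+455)%997=650 -> [650]
  root = 650 != target 310
Candidate B produces the target root.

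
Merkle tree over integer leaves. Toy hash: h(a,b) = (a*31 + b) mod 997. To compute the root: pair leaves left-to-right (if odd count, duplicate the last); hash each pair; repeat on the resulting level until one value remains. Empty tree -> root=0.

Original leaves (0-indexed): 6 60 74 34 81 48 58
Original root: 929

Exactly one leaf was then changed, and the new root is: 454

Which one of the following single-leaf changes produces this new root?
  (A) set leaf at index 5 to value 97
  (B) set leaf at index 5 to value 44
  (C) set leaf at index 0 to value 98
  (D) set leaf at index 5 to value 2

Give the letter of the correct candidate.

Original leaves: [6, 60, 74, 34, 81, 48, 58]
Target new root: 454
Try each candidate change and compute the resulting root:
Candidate A: set leaf[5] = 97 -> leaves = [6, 60, 74, 34, 81, 97, 58]
  L0: [6, 60, 74, 34, 81, 97, 58]
  L1: h(6,60)=(6*31+60)%997=246 h(74,34)=(74*31+34)%997=334 h(81,97)=(81*31+97)%997=614 h(58,58)=(58*31+58)%997=859 -> [246, 334, 614, 859]
  L2: h(246,334)=(246*31+334)%997=981 h(614,859)=(614*31+859)%997=950 -> [981, 950]
  L3: h(981,950)=(981*31+950)%997=454 -> [454]
  root = 454 == target 454  ** MATCH **
Candidate B: set leaf[5] = 44 -> leaves = [6, 60, 74, 34, 81, 44, 58]
  L0: [6, 60, 74, 34, 81, 44, 58]
  L1: h(6,60)=(6*31+60)%997=246 h(74,34)=(74*31+34)%997=334 h(81,44)=(81*31+44)%997=561 h(58,58)=(58*31+58)%997=859 -> [246, 334, 561, 859]
  L2: h(246,334)=(246*31+334)%997=981 h(561,859)=(561*31+859)%997=304 -> [981, 304]
  L3: h(981,304)=(981*31+304)%997=805 -> [805]
  root = 805 != target 454
Candidate C: set leaf[0] = 98 -> leaves = [98, 60, 74, 34, 81, 48, 58]
  L0: [98, 60, 74, 34, 81, 48, 58]
  L1: h(98,60)=(98*31+60)%997=107 h(74,34)=(74*31+34)%997=334 h(81,48)=(81*31+48)%997=565 h(58,58)=(58*31+58)%997=859 -> [107, 334, 565, 859]
  L2: h(107,334)=(107*31+334)%997=660 h(565,859)=(565*31+859)%997=428 -> [660, 428]
  L3: h(660,428)=(660*31+428)%997=948 -> [948]
  root = 948 != target 454
Candidate D: set leaf[5] = 2 -> leaves = [6, 60, 74, 34, 81, 2, 58]
  L0: [6, 60, 74, 34, 81, 2, 58]
  L1: h(6,60)=(6*31+60)%997=246 h(74,34)=(74*31+34)%997=334 h(81,2)=(81*31+2)%997=519 h(58,58)=(58*31+58)%997=859 -> [246, 334, 519, 859]
  L2: h(246,334)=(246*31+334)%997=981 h(519,859)=(519*31+859)%997=996 -> [981, 996]
  L3: h(981,996)=(981*31+996)%997=500 -> [500]
  root = 500 != target 454
Candidate A produces the target root.

Answer: A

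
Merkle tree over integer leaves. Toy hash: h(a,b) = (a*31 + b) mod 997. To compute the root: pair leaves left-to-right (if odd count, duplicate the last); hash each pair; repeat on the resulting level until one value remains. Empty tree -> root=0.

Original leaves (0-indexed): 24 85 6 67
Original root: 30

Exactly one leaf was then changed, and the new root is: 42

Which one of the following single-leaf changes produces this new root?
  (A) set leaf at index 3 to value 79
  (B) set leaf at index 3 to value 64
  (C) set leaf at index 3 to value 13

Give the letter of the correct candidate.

Answer: A

Derivation:
Original leaves: [24, 85, 6, 67]
Target new root: 42
Try each candidate change and compute the resulting root:
Candidate A: set leaf[3] = 79 -> leaves = [24, 85, 6, 79]
  L0: [24, 85, 6, 79]
  L1: h(24,85)=(24*31+85)%997=829 h(6,79)=(6*31+79)%997=265 -> [829, 265]
  L2: h(829,265)=(829*31+265)%997=42 -> [42]
  root = 42 == target 42  ** MATCH **
Candidate B: set leaf[3] = 64 -> leaves = [24, 85, 6, 64]
  L0: [24, 85, 6, 64]
  L1: h(24,85)=(24*31+85)%997=829 h(6,64)=(6*31+64)%997=250 -> [829, 250]
  L2: h(829,250)=(829*31+250)%997=27 -> [27]
  root = 27 != target 42
Candidate C: set leaf[3] = 13 -> leaves = [24, 85, 6, 13]
  L0: [24, 85, 6, 13]
  L1: h(24,85)=(24*31+85)%997=829 h(6,13)=(6*31+13)%997=199 -> [829, 199]
  L2: h(829,199)=(829*31+199)%997=973 -> [973]
  root = 973 != target 42
Candidate A produces the target root.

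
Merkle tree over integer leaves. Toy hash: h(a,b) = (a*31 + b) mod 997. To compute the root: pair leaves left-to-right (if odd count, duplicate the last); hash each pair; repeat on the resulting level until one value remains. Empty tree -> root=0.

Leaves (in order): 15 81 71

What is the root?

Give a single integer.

Answer: 255

Derivation:
L0: [15, 81, 71]
L1: h(15,81)=(15*31+81)%997=546 h(71,71)=(71*31+71)%997=278 -> [546, 278]
L2: h(546,278)=(546*31+278)%997=255 -> [255]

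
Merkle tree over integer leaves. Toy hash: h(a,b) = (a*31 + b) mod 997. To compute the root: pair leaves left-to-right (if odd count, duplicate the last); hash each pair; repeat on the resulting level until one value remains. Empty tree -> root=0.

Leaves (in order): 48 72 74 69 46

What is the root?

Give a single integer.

L0: [48, 72, 74, 69, 46]
L1: h(48,72)=(48*31+72)%997=563 h(74,69)=(74*31+69)%997=369 h(46,46)=(46*31+46)%997=475 -> [563, 369, 475]
L2: h(563,369)=(563*31+369)%997=873 h(475,475)=(475*31+475)%997=245 -> [873, 245]
L3: h(873,245)=(873*31+245)%997=389 -> [389]

Answer: 389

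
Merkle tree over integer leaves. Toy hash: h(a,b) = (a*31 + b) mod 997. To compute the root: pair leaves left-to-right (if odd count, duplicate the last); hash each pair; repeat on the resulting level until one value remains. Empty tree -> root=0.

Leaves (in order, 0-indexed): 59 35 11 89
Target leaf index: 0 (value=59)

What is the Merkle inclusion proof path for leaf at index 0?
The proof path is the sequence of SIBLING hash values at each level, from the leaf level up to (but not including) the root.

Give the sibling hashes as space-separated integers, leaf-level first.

Answer: 35 430

Derivation:
L0 (leaves): [59, 35, 11, 89], target index=0
L1: h(59,35)=(59*31+35)%997=867 [pair 0] h(11,89)=(11*31+89)%997=430 [pair 1] -> [867, 430]
  Sibling for proof at L0: 35
L2: h(867,430)=(867*31+430)%997=388 [pair 0] -> [388]
  Sibling for proof at L1: 430
Root: 388
Proof path (sibling hashes from leaf to root): [35, 430]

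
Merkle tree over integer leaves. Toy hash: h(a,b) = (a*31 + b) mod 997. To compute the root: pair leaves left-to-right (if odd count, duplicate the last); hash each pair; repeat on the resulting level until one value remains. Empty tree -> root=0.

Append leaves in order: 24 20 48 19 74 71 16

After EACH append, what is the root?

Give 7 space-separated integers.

After append 24 (leaves=[24]):
  L0: [24]
  root=24
After append 20 (leaves=[24, 20]):
  L0: [24, 20]
  L1: h(24,20)=(24*31+20)%997=764 -> [764]
  root=764
After append 48 (leaves=[24, 20, 48]):
  L0: [24, 20, 48]
  L1: h(24,20)=(24*31+20)%997=764 h(48,48)=(48*31+48)%997=539 -> [764, 539]
  L2: h(764,539)=(764*31+539)%997=295 -> [295]
  root=295
After append 19 (leaves=[24, 20, 48, 19]):
  L0: [24, 20, 48, 19]
  L1: h(24,20)=(24*31+20)%997=764 h(48,19)=(48*31+19)%997=510 -> [764, 510]
  L2: h(764,510)=(764*31+510)%997=266 -> [266]
  root=266
After append 74 (leaves=[24, 20, 48, 19, 74]):
  L0: [24, 20, 48, 19, 74]
  L1: h(24,20)=(24*31+20)%997=764 h(48,19)=(48*31+19)%997=510 h(74,74)=(74*31+74)%997=374 -> [764, 510, 374]
  L2: h(764,510)=(764*31+510)%997=266 h(374,374)=(374*31+374)%997=4 -> [266, 4]
  L3: h(266,4)=(266*31+4)%997=274 -> [274]
  root=274
After append 71 (leaves=[24, 20, 48, 19, 74, 71]):
  L0: [24, 20, 48, 19, 74, 71]
  L1: h(24,20)=(24*31+20)%997=764 h(48,19)=(48*31+19)%997=510 h(74,71)=(74*31+71)%997=371 -> [764, 510, 371]
  L2: h(764,510)=(764*31+510)%997=266 h(371,371)=(371*31+371)%997=905 -> [266, 905]
  L3: h(266,905)=(266*31+905)%997=178 -> [178]
  root=178
After append 16 (leaves=[24, 20, 48, 19, 74, 71, 16]):
  L0: [24, 20, 48, 19, 74, 71, 16]
  L1: h(24,20)=(24*31+20)%997=764 h(48,19)=(48*31+19)%997=510 h(74,71)=(74*31+71)%997=371 h(16,16)=(16*31+16)%997=512 -> [764, 510, 371, 512]
  L2: h(764,510)=(764*31+510)%997=266 h(371,512)=(371*31+512)%997=49 -> [266, 49]
  L3: h(266,49)=(266*31+49)%997=319 -> [319]
  root=319

Answer: 24 764 295 266 274 178 319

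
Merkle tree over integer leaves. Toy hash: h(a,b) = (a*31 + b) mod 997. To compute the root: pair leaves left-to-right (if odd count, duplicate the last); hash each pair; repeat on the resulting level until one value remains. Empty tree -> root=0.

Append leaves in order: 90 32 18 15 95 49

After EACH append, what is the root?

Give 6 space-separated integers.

After append 90 (leaves=[90]):
  L0: [90]
  root=90
After append 32 (leaves=[90, 32]):
  L0: [90, 32]
  L1: h(90,32)=(90*31+32)%997=828 -> [828]
  root=828
After append 18 (leaves=[90, 32, 18]):
  L0: [90, 32, 18]
  L1: h(90,32)=(90*31+32)%997=828 h(18,18)=(18*31+18)%997=576 -> [828, 576]
  L2: h(828,576)=(828*31+576)%997=322 -> [322]
  root=322
After append 15 (leaves=[90, 32, 18, 15]):
  L0: [90, 32, 18, 15]
  L1: h(90,32)=(90*31+32)%997=828 h(18,15)=(18*31+15)%997=573 -> [828, 573]
  L2: h(828,573)=(828*31+573)%997=319 -> [319]
  root=319
After append 95 (leaves=[90, 32, 18, 15, 95]):
  L0: [90, 32, 18, 15, 95]
  L1: h(90,32)=(90*31+32)%997=828 h(18,15)=(18*31+15)%997=573 h(95,95)=(95*31+95)%997=49 -> [828, 573, 49]
  L2: h(828,573)=(828*31+573)%997=319 h(49,49)=(49*31+49)%997=571 -> [319, 571]
  L3: h(319,571)=(319*31+571)%997=490 -> [490]
  root=490
After append 49 (leaves=[90, 32, 18, 15, 95, 49]):
  L0: [90, 32, 18, 15, 95, 49]
  L1: h(90,32)=(90*31+32)%997=828 h(18,15)=(18*31+15)%997=573 h(95,49)=(95*31+49)%997=3 -> [828, 573, 3]
  L2: h(828,573)=(828*31+573)%997=319 h(3,3)=(3*31+3)%997=96 -> [319, 96]
  L3: h(319,96)=(319*31+96)%997=15 -> [15]
  root=15

Answer: 90 828 322 319 490 15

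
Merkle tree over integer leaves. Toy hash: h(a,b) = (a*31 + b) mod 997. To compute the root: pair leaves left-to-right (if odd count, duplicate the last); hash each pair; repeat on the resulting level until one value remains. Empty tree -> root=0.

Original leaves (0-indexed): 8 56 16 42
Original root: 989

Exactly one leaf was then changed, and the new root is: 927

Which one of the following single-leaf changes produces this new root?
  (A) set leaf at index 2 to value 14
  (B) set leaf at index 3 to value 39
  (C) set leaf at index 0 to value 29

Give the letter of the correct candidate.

Answer: A

Derivation:
Original leaves: [8, 56, 16, 42]
Target new root: 927
Try each candidate change and compute the resulting root:
Candidate A: set leaf[2] = 14 -> leaves = [8, 56, 14, 42]
  L0: [8, 56, 14, 42]
  L1: h(8,56)=(8*31+56)%997=304 h(14,42)=(14*31+42)%997=476 -> [304, 476]
  L2: h(304,476)=(304*31+476)%997=927 -> [927]
  root = 927 == target 927  ** MATCH **
Candidate B: set leaf[3] = 39 -> leaves = [8, 56, 16, 39]
  L0: [8, 56, 16, 39]
  L1: h(8,56)=(8*31+56)%997=304 h(16,39)=(16*31+39)%997=535 -> [304, 535]
  L2: h(304,535)=(304*31+535)%997=986 -> [986]
  root = 986 != target 927
Candidate C: set leaf[0] = 29 -> leaves = [29, 56, 16, 42]
  L0: [29, 56, 16, 42]
  L1: h(29,56)=(29*31+56)%997=955 h(16,42)=(16*31+42)%997=538 -> [955, 538]
  L2: h(955,538)=(955*31+538)%997=233 -> [233]
  root = 233 != target 927
Candidate A produces the target root.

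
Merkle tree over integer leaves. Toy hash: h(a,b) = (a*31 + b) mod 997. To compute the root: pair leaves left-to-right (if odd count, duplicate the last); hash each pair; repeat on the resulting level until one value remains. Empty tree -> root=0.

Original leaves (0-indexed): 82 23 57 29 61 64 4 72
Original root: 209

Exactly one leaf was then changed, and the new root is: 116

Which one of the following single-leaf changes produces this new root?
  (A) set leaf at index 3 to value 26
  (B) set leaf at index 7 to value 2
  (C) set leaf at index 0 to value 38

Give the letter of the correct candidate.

Original leaves: [82, 23, 57, 29, 61, 64, 4, 72]
Target new root: 116
Try each candidate change and compute the resulting root:
Candidate A: set leaf[3] = 26 -> leaves = [82, 23, 57, 26, 61, 64, 4, 72]
  L0: [82, 23, 57, 26, 61, 64, 4, 72]
  L1: h(82,23)=(82*31+23)%997=571 h(57,26)=(57*31+26)%997=796 h(61,64)=(61*31+64)%997=958 h(4,72)=(4*31+72)%997=196 -> [571, 796, 958, 196]
  L2: h(571,796)=(571*31+796)%997=551 h(958,196)=(958*31+196)%997=981 -> [551, 981]
  L3: h(551,981)=(551*31+981)%997=116 -> [116]
  root = 116 == target 116  ** MATCH **
Candidate B: set leaf[7] = 2 -> leaves = [82, 23, 57, 29, 61, 64, 4, 2]
  L0: [82, 23, 57, 29, 61, 64, 4, 2]
  L1: h(82,23)=(82*31+23)%997=571 h(57,29)=(57*31+29)%997=799 h(61,64)=(61*31+64)%997=958 h(4,2)=(4*31+2)%997=126 -> [571, 799, 958, 126]
  L2: h(571,799)=(571*31+799)%997=554 h(958,126)=(958*31+126)%997=911 -> [554, 911]
  L3: h(554,911)=(554*31+911)%997=139 -> [139]
  root = 139 != target 116
Candidate C: set leaf[0] = 38 -> leaves = [38, 23, 57, 29, 61, 64, 4, 72]
  L0: [38, 23, 57, 29, 61, 64, 4, 72]
  L1: h(38,23)=(38*31+23)%997=204 h(57,29)=(57*31+29)%997=799 h(61,64)=(61*31+64)%997=958 h(4,72)=(4*31+72)%997=196 -> [204, 799, 958, 196]
  L2: h(204,799)=(204*31+799)%997=144 h(958,196)=(958*31+196)%997=981 -> [144, 981]
  L3: h(144,981)=(144*31+981)%997=460 -> [460]
  root = 460 != target 116
Candidate A produces the target root.

Answer: A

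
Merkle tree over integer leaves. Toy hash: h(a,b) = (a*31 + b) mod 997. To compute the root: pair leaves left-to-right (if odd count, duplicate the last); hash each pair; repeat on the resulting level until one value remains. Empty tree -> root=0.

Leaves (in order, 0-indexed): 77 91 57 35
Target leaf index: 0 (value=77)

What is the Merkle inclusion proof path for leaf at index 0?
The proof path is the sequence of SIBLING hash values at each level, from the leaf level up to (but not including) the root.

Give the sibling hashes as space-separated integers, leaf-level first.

Answer: 91 805

Derivation:
L0 (leaves): [77, 91, 57, 35], target index=0
L1: h(77,91)=(77*31+91)%997=484 [pair 0] h(57,35)=(57*31+35)%997=805 [pair 1] -> [484, 805]
  Sibling for proof at L0: 91
L2: h(484,805)=(484*31+805)%997=854 [pair 0] -> [854]
  Sibling for proof at L1: 805
Root: 854
Proof path (sibling hashes from leaf to root): [91, 805]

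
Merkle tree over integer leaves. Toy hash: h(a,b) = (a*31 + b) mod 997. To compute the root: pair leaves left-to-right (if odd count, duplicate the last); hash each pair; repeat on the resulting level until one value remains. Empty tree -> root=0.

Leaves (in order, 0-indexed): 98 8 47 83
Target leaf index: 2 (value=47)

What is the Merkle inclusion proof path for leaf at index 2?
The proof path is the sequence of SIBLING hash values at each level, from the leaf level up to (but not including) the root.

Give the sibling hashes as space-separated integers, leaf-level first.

Answer: 83 55

Derivation:
L0 (leaves): [98, 8, 47, 83], target index=2
L1: h(98,8)=(98*31+8)%997=55 [pair 0] h(47,83)=(47*31+83)%997=543 [pair 1] -> [55, 543]
  Sibling for proof at L0: 83
L2: h(55,543)=(55*31+543)%997=254 [pair 0] -> [254]
  Sibling for proof at L1: 55
Root: 254
Proof path (sibling hashes from leaf to root): [83, 55]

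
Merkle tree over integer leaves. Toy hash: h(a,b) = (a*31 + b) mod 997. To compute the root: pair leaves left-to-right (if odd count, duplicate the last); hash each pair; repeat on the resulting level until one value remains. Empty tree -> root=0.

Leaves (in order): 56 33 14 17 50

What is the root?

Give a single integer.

L0: [56, 33, 14, 17, 50]
L1: h(56,33)=(56*31+33)%997=772 h(14,17)=(14*31+17)%997=451 h(50,50)=(50*31+50)%997=603 -> [772, 451, 603]
L2: h(772,451)=(772*31+451)%997=455 h(603,603)=(603*31+603)%997=353 -> [455, 353]
L3: h(455,353)=(455*31+353)%997=500 -> [500]

Answer: 500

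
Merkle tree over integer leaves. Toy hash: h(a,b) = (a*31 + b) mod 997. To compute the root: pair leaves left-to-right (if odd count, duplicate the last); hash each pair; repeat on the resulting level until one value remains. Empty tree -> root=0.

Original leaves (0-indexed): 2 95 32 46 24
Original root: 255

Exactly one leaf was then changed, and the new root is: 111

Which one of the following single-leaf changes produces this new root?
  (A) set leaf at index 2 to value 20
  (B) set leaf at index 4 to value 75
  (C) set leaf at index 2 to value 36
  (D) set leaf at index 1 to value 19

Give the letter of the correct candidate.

Original leaves: [2, 95, 32, 46, 24]
Target new root: 111
Try each candidate change and compute the resulting root:
Candidate A: set leaf[2] = 20 -> leaves = [2, 95, 20, 46, 24]
  L0: [2, 95, 20, 46, 24]
  L1: h(2,95)=(2*31+95)%997=157 h(20,46)=(20*31+46)%997=666 h(24,24)=(24*31+24)%997=768 -> [157, 666, 768]
  L2: h(157,666)=(157*31+666)%997=548 h(768,768)=(768*31+768)%997=648 -> [548, 648]
  L3: h(548,648)=(548*31+648)%997=687 -> [687]
  root = 687 != target 111
Candidate B: set leaf[4] = 75 -> leaves = [2, 95, 32, 46, 75]
  L0: [2, 95, 32, 46, 75]
  L1: h(2,95)=(2*31+95)%997=157 h(32,46)=(32*31+46)%997=41 h(75,75)=(75*31+75)%997=406 -> [157, 41, 406]
  L2: h(157,41)=(157*31+41)%997=920 h(406,406)=(406*31+406)%997=31 -> [920, 31]
  L3: h(920,31)=(920*31+31)%997=635 -> [635]
  root = 635 != target 111
Candidate C: set leaf[2] = 36 -> leaves = [2, 95, 36, 46, 24]
  L0: [2, 95, 36, 46, 24]
  L1: h(2,95)=(2*31+95)%997=157 h(36,46)=(36*31+46)%997=165 h(24,24)=(24*31+24)%997=768 -> [157, 165, 768]
  L2: h(157,165)=(157*31+165)%997=47 h(768,768)=(768*31+768)%997=648 -> [47, 648]
  L3: h(47,648)=(47*31+648)%997=111 -> [111]
  root = 111 == target 111  ** MATCH **
Candidate D: set leaf[1] = 19 -> leaves = [2, 19, 32, 46, 24]
  L0: [2, 19, 32, 46, 24]
  L1: h(2,19)=(2*31+19)%997=81 h(32,46)=(32*31+46)%997=41 h(24,24)=(24*31+24)%997=768 -> [81, 41, 768]
  L2: h(81,41)=(81*31+41)%997=558 h(768,768)=(768*31+768)%997=648 -> [558, 648]
  L3: h(558,648)=(558*31+648)%997=0 -> [0]
  root = 0 != target 111
Candidate C produces the target root.

Answer: C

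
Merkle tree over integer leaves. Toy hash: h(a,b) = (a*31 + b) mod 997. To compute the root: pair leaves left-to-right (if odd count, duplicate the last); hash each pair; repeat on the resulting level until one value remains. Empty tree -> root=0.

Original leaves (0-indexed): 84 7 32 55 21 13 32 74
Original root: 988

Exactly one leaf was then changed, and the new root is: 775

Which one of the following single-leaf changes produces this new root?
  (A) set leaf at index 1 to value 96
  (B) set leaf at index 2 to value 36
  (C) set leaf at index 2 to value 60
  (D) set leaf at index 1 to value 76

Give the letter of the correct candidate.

Original leaves: [84, 7, 32, 55, 21, 13, 32, 74]
Target new root: 775
Try each candidate change and compute the resulting root:
Candidate A: set leaf[1] = 96 -> leaves = [84, 96, 32, 55, 21, 13, 32, 74]
  L0: [84, 96, 32, 55, 21, 13, 32, 74]
  L1: h(84,96)=(84*31+96)%997=706 h(32,55)=(32*31+55)%997=50 h(21,13)=(21*31+13)%997=664 h(32,74)=(32*31+74)%997=69 -> [706, 50, 664, 69]
  L2: h(706,50)=(706*31+50)%997=2 h(664,69)=(664*31+69)%997=713 -> [2, 713]
  L3: h(2,713)=(2*31+713)%997=775 -> [775]
  root = 775 == target 775  ** MATCH **
Candidate B: set leaf[2] = 36 -> leaves = [84, 7, 36, 55, 21, 13, 32, 74]
  L0: [84, 7, 36, 55, 21, 13, 32, 74]
  L1: h(84,7)=(84*31+7)%997=617 h(36,55)=(36*31+55)%997=174 h(21,13)=(21*31+13)%997=664 h(32,74)=(32*31+74)%997=69 -> [617, 174, 664, 69]
  L2: h(617,174)=(617*31+174)%997=358 h(664,69)=(664*31+69)%997=713 -> [358, 713]
  L3: h(358,713)=(358*31+713)%997=844 -> [844]
  root = 844 != target 775
Candidate C: set leaf[2] = 60 -> leaves = [84, 7, 60, 55, 21, 13, 32, 74]
  L0: [84, 7, 60, 55, 21, 13, 32, 74]
  L1: h(84,7)=(84*31+7)%997=617 h(60,55)=(60*31+55)%997=918 h(21,13)=(21*31+13)%997=664 h(32,74)=(32*31+74)%997=69 -> [617, 918, 664, 69]
  L2: h(617,918)=(617*31+918)%997=105 h(664,69)=(664*31+69)%997=713 -> [105, 713]
  L3: h(105,713)=(105*31+713)%997=977 -> [977]
  root = 977 != target 775
Candidate D: set leaf[1] = 76 -> leaves = [84, 76, 32, 55, 21, 13, 32, 74]
  L0: [84, 76, 32, 55, 21, 13, 32, 74]
  L1: h(84,76)=(84*31+76)%997=686 h(32,55)=(32*31+55)%997=50 h(21,13)=(21*31+13)%997=664 h(32,74)=(32*31+74)%997=69 -> [686, 50, 664, 69]
  L2: h(686,50)=(686*31+50)%997=379 h(664,69)=(664*31+69)%997=713 -> [379, 713]
  L3: h(379,713)=(379*31+713)%997=498 -> [498]
  root = 498 != target 775
Candidate A produces the target root.

Answer: A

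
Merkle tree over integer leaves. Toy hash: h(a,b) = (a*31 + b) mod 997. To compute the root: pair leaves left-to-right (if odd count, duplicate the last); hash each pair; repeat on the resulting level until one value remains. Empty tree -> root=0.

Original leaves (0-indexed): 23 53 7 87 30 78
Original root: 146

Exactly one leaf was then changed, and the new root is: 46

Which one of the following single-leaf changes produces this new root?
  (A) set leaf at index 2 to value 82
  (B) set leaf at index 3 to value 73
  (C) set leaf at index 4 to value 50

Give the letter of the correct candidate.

Original leaves: [23, 53, 7, 87, 30, 78]
Target new root: 46
Try each candidate change and compute the resulting root:
Candidate A: set leaf[2] = 82 -> leaves = [23, 53, 82, 87, 30, 78]
  L0: [23, 53, 82, 87, 30, 78]
  L1: h(23,53)=(23*31+53)%997=766 h(82,87)=(82*31+87)%997=635 h(30,78)=(30*31+78)%997=11 -> [766, 635, 11]
  L2: h(766,635)=(766*31+635)%997=453 h(11,11)=(11*31+11)%997=352 -> [453, 352]
  L3: h(453,352)=(453*31+352)%997=437 -> [437]
  root = 437 != target 46
Candidate B: set leaf[3] = 73 -> leaves = [23, 53, 7, 73, 30, 78]
  L0: [23, 53, 7, 73, 30, 78]
  L1: h(23,53)=(23*31+53)%997=766 h(7,73)=(7*31+73)%997=290 h(30,78)=(30*31+78)%997=11 -> [766, 290, 11]
  L2: h(766,290)=(766*31+290)%997=108 h(11,11)=(11*31+11)%997=352 -> [108, 352]
  L3: h(108,352)=(108*31+352)%997=709 -> [709]
  root = 709 != target 46
Candidate C: set leaf[4] = 50 -> leaves = [23, 53, 7, 87, 50, 78]
  L0: [23, 53, 7, 87, 50, 78]
  L1: h(23,53)=(23*31+53)%997=766 h(7,87)=(7*31+87)%997=304 h(50,78)=(50*31+78)%997=631 -> [766, 304, 631]
  L2: h(766,304)=(766*31+304)%997=122 h(631,631)=(631*31+631)%997=252 -> [122, 252]
  L3: h(122,252)=(122*31+252)%997=46 -> [46]
  root = 46 == target 46  ** MATCH **
Candidate C produces the target root.

Answer: C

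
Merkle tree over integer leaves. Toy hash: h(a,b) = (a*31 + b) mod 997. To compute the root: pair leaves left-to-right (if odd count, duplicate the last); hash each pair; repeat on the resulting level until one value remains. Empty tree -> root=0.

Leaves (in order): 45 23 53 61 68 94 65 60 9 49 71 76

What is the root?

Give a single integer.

L0: [45, 23, 53, 61, 68, 94, 65, 60, 9, 49, 71, 76]
L1: h(45,23)=(45*31+23)%997=421 h(53,61)=(53*31+61)%997=707 h(68,94)=(68*31+94)%997=208 h(65,60)=(65*31+60)%997=81 h(9,49)=(9*31+49)%997=328 h(71,76)=(71*31+76)%997=283 -> [421, 707, 208, 81, 328, 283]
L2: h(421,707)=(421*31+707)%997=797 h(208,81)=(208*31+81)%997=547 h(328,283)=(328*31+283)%997=481 -> [797, 547, 481]
L3: h(797,547)=(797*31+547)%997=329 h(481,481)=(481*31+481)%997=437 -> [329, 437]
L4: h(329,437)=(329*31+437)%997=666 -> [666]

Answer: 666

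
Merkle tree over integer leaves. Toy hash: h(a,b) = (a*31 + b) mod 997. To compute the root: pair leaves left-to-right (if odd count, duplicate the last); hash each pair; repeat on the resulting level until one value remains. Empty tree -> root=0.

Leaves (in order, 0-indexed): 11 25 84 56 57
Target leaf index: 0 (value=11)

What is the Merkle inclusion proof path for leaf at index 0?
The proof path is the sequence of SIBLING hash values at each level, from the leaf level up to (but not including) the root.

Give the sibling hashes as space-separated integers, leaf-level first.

L0 (leaves): [11, 25, 84, 56, 57], target index=0
L1: h(11,25)=(11*31+25)%997=366 [pair 0] h(84,56)=(84*31+56)%997=666 [pair 1] h(57,57)=(57*31+57)%997=827 [pair 2] -> [366, 666, 827]
  Sibling for proof at L0: 25
L2: h(366,666)=(366*31+666)%997=48 [pair 0] h(827,827)=(827*31+827)%997=542 [pair 1] -> [48, 542]
  Sibling for proof at L1: 666
L3: h(48,542)=(48*31+542)%997=36 [pair 0] -> [36]
  Sibling for proof at L2: 542
Root: 36
Proof path (sibling hashes from leaf to root): [25, 666, 542]

Answer: 25 666 542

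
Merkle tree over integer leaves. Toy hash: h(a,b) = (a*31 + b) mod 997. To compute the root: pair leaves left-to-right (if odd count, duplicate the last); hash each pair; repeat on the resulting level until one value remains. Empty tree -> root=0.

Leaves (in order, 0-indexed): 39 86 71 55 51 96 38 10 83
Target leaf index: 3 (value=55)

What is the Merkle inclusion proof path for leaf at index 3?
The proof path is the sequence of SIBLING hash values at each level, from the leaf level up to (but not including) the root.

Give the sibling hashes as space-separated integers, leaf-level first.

L0 (leaves): [39, 86, 71, 55, 51, 96, 38, 10, 83], target index=3
L1: h(39,86)=(39*31+86)%997=298 [pair 0] h(71,55)=(71*31+55)%997=262 [pair 1] h(51,96)=(51*31+96)%997=680 [pair 2] h(38,10)=(38*31+10)%997=191 [pair 3] h(83,83)=(83*31+83)%997=662 [pair 4] -> [298, 262, 680, 191, 662]
  Sibling for proof at L0: 71
L2: h(298,262)=(298*31+262)%997=527 [pair 0] h(680,191)=(680*31+191)%997=334 [pair 1] h(662,662)=(662*31+662)%997=247 [pair 2] -> [527, 334, 247]
  Sibling for proof at L1: 298
L3: h(527,334)=(527*31+334)%997=719 [pair 0] h(247,247)=(247*31+247)%997=925 [pair 1] -> [719, 925]
  Sibling for proof at L2: 334
L4: h(719,925)=(719*31+925)%997=283 [pair 0] -> [283]
  Sibling for proof at L3: 925
Root: 283
Proof path (sibling hashes from leaf to root): [71, 298, 334, 925]

Answer: 71 298 334 925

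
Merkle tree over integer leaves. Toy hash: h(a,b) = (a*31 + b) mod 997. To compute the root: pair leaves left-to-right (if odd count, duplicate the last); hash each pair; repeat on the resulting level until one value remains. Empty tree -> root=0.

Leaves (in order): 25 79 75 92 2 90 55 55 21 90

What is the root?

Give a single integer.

L0: [25, 79, 75, 92, 2, 90, 55, 55, 21, 90]
L1: h(25,79)=(25*31+79)%997=854 h(75,92)=(75*31+92)%997=423 h(2,90)=(2*31+90)%997=152 h(55,55)=(55*31+55)%997=763 h(21,90)=(21*31+90)%997=741 -> [854, 423, 152, 763, 741]
L2: h(854,423)=(854*31+423)%997=975 h(152,763)=(152*31+763)%997=490 h(741,741)=(741*31+741)%997=781 -> [975, 490, 781]
L3: h(975,490)=(975*31+490)%997=805 h(781,781)=(781*31+781)%997=67 -> [805, 67]
L4: h(805,67)=(805*31+67)%997=97 -> [97]

Answer: 97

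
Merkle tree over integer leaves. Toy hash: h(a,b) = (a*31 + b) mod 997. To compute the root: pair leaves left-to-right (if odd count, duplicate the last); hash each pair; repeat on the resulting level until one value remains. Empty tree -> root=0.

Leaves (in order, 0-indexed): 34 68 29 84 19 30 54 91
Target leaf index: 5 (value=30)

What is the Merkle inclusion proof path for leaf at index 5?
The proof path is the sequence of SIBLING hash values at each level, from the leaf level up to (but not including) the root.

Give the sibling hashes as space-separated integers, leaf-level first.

Answer: 19 768 870

Derivation:
L0 (leaves): [34, 68, 29, 84, 19, 30, 54, 91], target index=5
L1: h(34,68)=(34*31+68)%997=125 [pair 0] h(29,84)=(29*31+84)%997=983 [pair 1] h(19,30)=(19*31+30)%997=619 [pair 2] h(54,91)=(54*31+91)%997=768 [pair 3] -> [125, 983, 619, 768]
  Sibling for proof at L0: 19
L2: h(125,983)=(125*31+983)%997=870 [pair 0] h(619,768)=(619*31+768)%997=17 [pair 1] -> [870, 17]
  Sibling for proof at L1: 768
L3: h(870,17)=(870*31+17)%997=68 [pair 0] -> [68]
  Sibling for proof at L2: 870
Root: 68
Proof path (sibling hashes from leaf to root): [19, 768, 870]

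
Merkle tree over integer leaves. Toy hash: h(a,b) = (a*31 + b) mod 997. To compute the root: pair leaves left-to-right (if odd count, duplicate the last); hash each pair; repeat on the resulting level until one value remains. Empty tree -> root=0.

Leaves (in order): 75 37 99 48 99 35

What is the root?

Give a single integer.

Answer: 256

Derivation:
L0: [75, 37, 99, 48, 99, 35]
L1: h(75,37)=(75*31+37)%997=368 h(99,48)=(99*31+48)%997=126 h(99,35)=(99*31+35)%997=113 -> [368, 126, 113]
L2: h(368,126)=(368*31+126)%997=567 h(113,113)=(113*31+113)%997=625 -> [567, 625]
L3: h(567,625)=(567*31+625)%997=256 -> [256]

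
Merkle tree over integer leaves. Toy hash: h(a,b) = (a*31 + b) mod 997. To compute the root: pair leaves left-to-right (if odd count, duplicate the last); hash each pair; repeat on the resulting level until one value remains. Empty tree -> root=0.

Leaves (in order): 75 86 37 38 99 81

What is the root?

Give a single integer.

Answer: 889

Derivation:
L0: [75, 86, 37, 38, 99, 81]
L1: h(75,86)=(75*31+86)%997=417 h(37,38)=(37*31+38)%997=188 h(99,81)=(99*31+81)%997=159 -> [417, 188, 159]
L2: h(417,188)=(417*31+188)%997=154 h(159,159)=(159*31+159)%997=103 -> [154, 103]
L3: h(154,103)=(154*31+103)%997=889 -> [889]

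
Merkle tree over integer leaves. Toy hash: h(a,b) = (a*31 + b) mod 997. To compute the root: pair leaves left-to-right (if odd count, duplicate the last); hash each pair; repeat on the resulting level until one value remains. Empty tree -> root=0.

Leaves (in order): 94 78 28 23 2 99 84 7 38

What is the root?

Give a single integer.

Answer: 10

Derivation:
L0: [94, 78, 28, 23, 2, 99, 84, 7, 38]
L1: h(94,78)=(94*31+78)%997=1 h(28,23)=(28*31+23)%997=891 h(2,99)=(2*31+99)%997=161 h(84,7)=(84*31+7)%997=617 h(38,38)=(38*31+38)%997=219 -> [1, 891, 161, 617, 219]
L2: h(1,891)=(1*31+891)%997=922 h(161,617)=(161*31+617)%997=623 h(219,219)=(219*31+219)%997=29 -> [922, 623, 29]
L3: h(922,623)=(922*31+623)%997=292 h(29,29)=(29*31+29)%997=928 -> [292, 928]
L4: h(292,928)=(292*31+928)%997=10 -> [10]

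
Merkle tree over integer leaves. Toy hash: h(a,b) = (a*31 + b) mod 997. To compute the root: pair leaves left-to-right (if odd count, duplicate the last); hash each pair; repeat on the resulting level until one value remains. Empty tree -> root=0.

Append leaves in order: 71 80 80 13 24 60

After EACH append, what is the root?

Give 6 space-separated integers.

Answer: 71 287 490 423 800 955

Derivation:
After append 71 (leaves=[71]):
  L0: [71]
  root=71
After append 80 (leaves=[71, 80]):
  L0: [71, 80]
  L1: h(71,80)=(71*31+80)%997=287 -> [287]
  root=287
After append 80 (leaves=[71, 80, 80]):
  L0: [71, 80, 80]
  L1: h(71,80)=(71*31+80)%997=287 h(80,80)=(80*31+80)%997=566 -> [287, 566]
  L2: h(287,566)=(287*31+566)%997=490 -> [490]
  root=490
After append 13 (leaves=[71, 80, 80, 13]):
  L0: [71, 80, 80, 13]
  L1: h(71,80)=(71*31+80)%997=287 h(80,13)=(80*31+13)%997=499 -> [287, 499]
  L2: h(287,499)=(287*31+499)%997=423 -> [423]
  root=423
After append 24 (leaves=[71, 80, 80, 13, 24]):
  L0: [71, 80, 80, 13, 24]
  L1: h(71,80)=(71*31+80)%997=287 h(80,13)=(80*31+13)%997=499 h(24,24)=(24*31+24)%997=768 -> [287, 499, 768]
  L2: h(287,499)=(287*31+499)%997=423 h(768,768)=(768*31+768)%997=648 -> [423, 648]
  L3: h(423,648)=(423*31+648)%997=800 -> [800]
  root=800
After append 60 (leaves=[71, 80, 80, 13, 24, 60]):
  L0: [71, 80, 80, 13, 24, 60]
  L1: h(71,80)=(71*31+80)%997=287 h(80,13)=(80*31+13)%997=499 h(24,60)=(24*31+60)%997=804 -> [287, 499, 804]
  L2: h(287,499)=(287*31+499)%997=423 h(804,804)=(804*31+804)%997=803 -> [423, 803]
  L3: h(423,803)=(423*31+803)%997=955 -> [955]
  root=955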